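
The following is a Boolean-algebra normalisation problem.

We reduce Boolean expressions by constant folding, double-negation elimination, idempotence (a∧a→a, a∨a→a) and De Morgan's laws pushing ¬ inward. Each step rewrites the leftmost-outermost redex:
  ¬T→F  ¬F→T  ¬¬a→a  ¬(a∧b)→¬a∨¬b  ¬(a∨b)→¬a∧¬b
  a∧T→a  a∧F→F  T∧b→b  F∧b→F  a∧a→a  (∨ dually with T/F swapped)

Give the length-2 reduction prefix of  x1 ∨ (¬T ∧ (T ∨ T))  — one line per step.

  start: x1 ∨ (¬T ∧ (T ∨ T))
  [1] x1 ∨ (F ∧ (T ∨ T))
  [2] x1 ∨ F

Answer: after 2 steps: x1 ∨ F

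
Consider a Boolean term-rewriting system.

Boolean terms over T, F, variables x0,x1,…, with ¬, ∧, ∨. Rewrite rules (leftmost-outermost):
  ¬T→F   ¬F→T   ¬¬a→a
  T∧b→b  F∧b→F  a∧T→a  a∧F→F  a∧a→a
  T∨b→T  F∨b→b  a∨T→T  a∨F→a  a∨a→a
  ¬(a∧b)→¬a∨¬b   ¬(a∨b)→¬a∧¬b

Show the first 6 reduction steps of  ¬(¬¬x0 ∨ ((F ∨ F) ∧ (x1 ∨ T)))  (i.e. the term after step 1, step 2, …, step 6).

  start: ¬(¬¬x0 ∨ ((F ∨ F) ∧ (x1 ∨ T)))
  step 1: ¬¬¬x0 ∧ ¬((F ∨ F) ∧ (x1 ∨ T))
  step 2: ¬x0 ∧ ¬((F ∨ F) ∧ (x1 ∨ T))
  step 3: ¬x0 ∧ (¬(F ∨ F) ∨ ¬(x1 ∨ T))
  step 4: ¬x0 ∧ ((¬F ∧ ¬F) ∨ ¬(x1 ∨ T))
  step 5: ¬x0 ∧ (¬F ∨ ¬(x1 ∨ T))
  step 6: ¬x0 ∧ (T ∨ ¬(x1 ∨ T))

Answer: after 6 steps: ¬x0 ∧ (T ∨ ¬(x1 ∨ T))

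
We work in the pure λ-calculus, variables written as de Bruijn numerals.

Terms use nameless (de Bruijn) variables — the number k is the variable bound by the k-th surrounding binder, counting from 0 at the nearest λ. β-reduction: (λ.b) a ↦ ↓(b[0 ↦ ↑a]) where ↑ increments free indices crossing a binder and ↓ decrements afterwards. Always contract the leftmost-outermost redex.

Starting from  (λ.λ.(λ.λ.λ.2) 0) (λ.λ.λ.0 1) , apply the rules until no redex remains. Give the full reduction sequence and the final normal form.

Answer: normal form = λ.λ.λ.2  (in 2 steps)

Working:
  start: (λ.λ.(λ.λ.λ.2) 0) (λ.λ.λ.0 1)
  step 1: λ.(λ.λ.λ.2) 0
  step 2: λ.λ.λ.2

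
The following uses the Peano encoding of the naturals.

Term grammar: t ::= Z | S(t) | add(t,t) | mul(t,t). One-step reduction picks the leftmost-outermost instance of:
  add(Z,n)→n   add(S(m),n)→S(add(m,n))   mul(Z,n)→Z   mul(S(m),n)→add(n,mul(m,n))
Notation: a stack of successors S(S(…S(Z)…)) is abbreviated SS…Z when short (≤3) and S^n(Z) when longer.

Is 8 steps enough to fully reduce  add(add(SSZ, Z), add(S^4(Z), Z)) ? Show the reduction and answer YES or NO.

Answer: NO — after 8 steps the term is S(S(S(S(add(SSZ, Z))))), not yet normal

Reduction:
  start: add(add(SSZ, Z), add(S^4(Z), Z))
  step 1: add(S(add(SZ, Z)), add(S^4(Z), Z))
  step 2: S(add(add(SZ, Z), add(S^4(Z), Z)))
  step 3: S(add(S(add(Z, Z)), add(S^4(Z), Z)))
  step 4: S(S(add(add(Z, Z), add(S^4(Z), Z))))
  step 5: S(S(add(Z, add(S^4(Z), Z))))
  step 6: S(S(add(S^4(Z), Z)))
  step 7: S(S(S(add(SSSZ, Z))))
  step 8: S(S(S(S(add(SSZ, Z)))))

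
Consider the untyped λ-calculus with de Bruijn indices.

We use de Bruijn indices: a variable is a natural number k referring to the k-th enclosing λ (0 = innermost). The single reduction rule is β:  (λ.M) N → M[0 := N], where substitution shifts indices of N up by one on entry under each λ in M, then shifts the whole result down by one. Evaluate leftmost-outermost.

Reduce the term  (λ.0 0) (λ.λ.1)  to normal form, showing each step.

  start: (λ.0 0) (λ.λ.1)
  step 1: (λ.λ.1) (λ.λ.1)
  step 2: λ.λ.λ.1

Answer: normal form = λ.λ.λ.1  (in 2 steps)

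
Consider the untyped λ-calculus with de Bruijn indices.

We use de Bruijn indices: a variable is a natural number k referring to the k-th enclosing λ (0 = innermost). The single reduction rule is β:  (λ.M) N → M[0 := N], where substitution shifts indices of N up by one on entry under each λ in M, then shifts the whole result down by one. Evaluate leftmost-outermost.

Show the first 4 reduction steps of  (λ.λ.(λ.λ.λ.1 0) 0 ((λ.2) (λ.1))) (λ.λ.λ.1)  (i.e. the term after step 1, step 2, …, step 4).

  start: (λ.λ.(λ.λ.λ.1 0) 0 ((λ.2) (λ.1))) (λ.λ.λ.1)
  [1] λ.(λ.λ.λ.1 0) 0 ((λ.λ.λ.λ.1) (λ.1))
  [2] λ.(λ.λ.1 0) ((λ.λ.λ.λ.1) (λ.1))
  [3] λ.λ.(λ.λ.λ.λ.1) (λ.2) 0
  [4] λ.λ.(λ.λ.λ.1) 0

Answer: after 4 steps: λ.λ.(λ.λ.λ.1) 0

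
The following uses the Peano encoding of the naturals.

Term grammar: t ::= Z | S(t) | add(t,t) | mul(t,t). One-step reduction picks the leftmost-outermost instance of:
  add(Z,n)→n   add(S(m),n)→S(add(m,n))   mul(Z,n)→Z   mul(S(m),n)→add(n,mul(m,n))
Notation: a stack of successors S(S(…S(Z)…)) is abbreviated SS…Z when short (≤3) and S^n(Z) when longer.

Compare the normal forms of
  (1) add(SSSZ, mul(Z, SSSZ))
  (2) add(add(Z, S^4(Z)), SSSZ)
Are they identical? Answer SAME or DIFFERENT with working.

Answer: DIFFERENT — A ⇓ SSSZ, B ⇓ S^7(Z)

Derivation:
Term A:
  start: add(SSSZ, mul(Z, SSSZ))
  [1] S(add(SSZ, mul(Z, SSSZ)))
  [2] S(S(add(SZ, mul(Z, SSSZ))))
  [3] S(S(S(add(Z, mul(Z, SSSZ)))))
  [4] S(S(S(mul(Z, SSSZ))))
  [5] SSSZ

Term B:
  start: add(add(Z, S^4(Z)), SSSZ)
  [1] add(S^4(Z), SSSZ)
  [2] S(add(SSSZ, SSSZ))
  [3] S(S(add(SSZ, SSSZ)))
  [4] S(S(S(add(SZ, SSSZ))))
  [5] S(S(S(S(add(Z, SSSZ)))))
  [6] S^7(Z)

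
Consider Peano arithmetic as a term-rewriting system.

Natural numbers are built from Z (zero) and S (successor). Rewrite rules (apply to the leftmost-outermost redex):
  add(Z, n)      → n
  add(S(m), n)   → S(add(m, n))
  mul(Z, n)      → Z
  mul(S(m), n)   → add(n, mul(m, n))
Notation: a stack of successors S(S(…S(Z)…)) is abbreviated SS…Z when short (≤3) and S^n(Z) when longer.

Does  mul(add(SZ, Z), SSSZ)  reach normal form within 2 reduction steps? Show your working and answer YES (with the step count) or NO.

  start: mul(add(SZ, Z), SSSZ)
  [1] mul(S(add(Z, Z)), SSSZ)
  [2] add(SSSZ, mul(add(Z, Z), SSSZ))

Answer: NO — after 2 steps the term is add(SSSZ, mul(add(Z, Z), SSSZ)), not yet normal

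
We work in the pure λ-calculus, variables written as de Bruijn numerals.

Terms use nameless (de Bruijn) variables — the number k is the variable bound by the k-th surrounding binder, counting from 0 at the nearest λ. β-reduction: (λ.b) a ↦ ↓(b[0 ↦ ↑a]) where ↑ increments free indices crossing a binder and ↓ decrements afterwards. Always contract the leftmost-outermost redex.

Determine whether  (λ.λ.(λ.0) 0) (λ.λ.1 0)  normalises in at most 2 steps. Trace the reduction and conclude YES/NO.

Answer: YES — reaches normal form λ.0 in 2 ≤ 2 steps

Reduction:
  start: (λ.λ.(λ.0) 0) (λ.λ.1 0)
  step 1: λ.(λ.0) 0
  step 2: λ.0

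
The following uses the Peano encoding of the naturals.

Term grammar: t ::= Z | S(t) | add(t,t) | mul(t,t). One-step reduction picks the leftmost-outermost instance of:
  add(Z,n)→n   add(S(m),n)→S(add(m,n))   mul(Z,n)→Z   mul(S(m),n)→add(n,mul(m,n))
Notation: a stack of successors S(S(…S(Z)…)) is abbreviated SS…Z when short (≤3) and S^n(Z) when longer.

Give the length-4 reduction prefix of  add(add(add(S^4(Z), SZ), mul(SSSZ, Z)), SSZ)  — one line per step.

  start: add(add(add(S^4(Z), SZ), mul(SSSZ, Z)), SSZ)
  [1] add(add(S(add(SSSZ, SZ)), mul(SSSZ, Z)), SSZ)
  [2] add(S(add(add(SSSZ, SZ), mul(SSSZ, Z))), SSZ)
  [3] S(add(add(add(SSSZ, SZ), mul(SSSZ, Z)), SSZ))
  [4] S(add(add(S(add(SSZ, SZ)), mul(SSSZ, Z)), SSZ))

Answer: after 4 steps: S(add(add(S(add(SSZ, SZ)), mul(SSSZ, Z)), SSZ))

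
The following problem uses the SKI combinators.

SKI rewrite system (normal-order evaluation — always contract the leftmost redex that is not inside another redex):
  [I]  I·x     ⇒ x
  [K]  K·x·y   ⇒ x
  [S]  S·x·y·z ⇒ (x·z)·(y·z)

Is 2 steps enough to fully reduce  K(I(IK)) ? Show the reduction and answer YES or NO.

Answer: YES — reaches normal form KK in 2 ≤ 2 steps

Derivation:
  start: K(I(IK))
  →1  K(IK)
  →2  KK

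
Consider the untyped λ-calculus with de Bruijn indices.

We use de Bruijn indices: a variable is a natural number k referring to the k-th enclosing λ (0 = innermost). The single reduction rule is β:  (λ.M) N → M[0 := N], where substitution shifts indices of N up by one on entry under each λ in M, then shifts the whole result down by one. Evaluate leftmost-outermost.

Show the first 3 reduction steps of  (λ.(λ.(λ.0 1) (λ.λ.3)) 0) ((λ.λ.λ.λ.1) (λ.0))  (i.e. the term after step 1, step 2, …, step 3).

  start: (λ.(λ.(λ.0 1) (λ.λ.3)) 0) ((λ.λ.λ.λ.1) (λ.0))
  [1] (λ.(λ.0 1) (λ.λ.(λ.λ.λ.λ.1) (λ.0))) ((λ.λ.λ.λ.1) (λ.0))
  [2] (λ.0 ((λ.λ.λ.λ.1) (λ.0))) (λ.λ.(λ.λ.λ.λ.1) (λ.0))
  [3] (λ.λ.(λ.λ.λ.λ.1) (λ.0)) ((λ.λ.λ.λ.1) (λ.0))

Answer: after 3 steps: (λ.λ.(λ.λ.λ.λ.1) (λ.0)) ((λ.λ.λ.λ.1) (λ.0))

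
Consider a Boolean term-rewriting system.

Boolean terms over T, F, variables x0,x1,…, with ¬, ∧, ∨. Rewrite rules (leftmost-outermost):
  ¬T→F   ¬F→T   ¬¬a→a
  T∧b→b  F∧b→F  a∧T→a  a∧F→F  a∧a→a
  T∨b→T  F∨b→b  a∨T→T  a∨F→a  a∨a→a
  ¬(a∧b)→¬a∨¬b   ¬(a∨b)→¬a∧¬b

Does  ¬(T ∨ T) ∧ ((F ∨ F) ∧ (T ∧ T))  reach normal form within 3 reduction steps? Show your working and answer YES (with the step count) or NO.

Answer: NO — after 3 steps the term is F ∧ ((F ∨ F) ∧ (T ∧ T)), not yet normal

Derivation:
  start: ¬(T ∨ T) ∧ ((F ∨ F) ∧ (T ∧ T))
  step 1: (¬T ∧ ¬T) ∧ ((F ∨ F) ∧ (T ∧ T))
  step 2: ¬T ∧ ((F ∨ F) ∧ (T ∧ T))
  step 3: F ∧ ((F ∨ F) ∧ (T ∧ T))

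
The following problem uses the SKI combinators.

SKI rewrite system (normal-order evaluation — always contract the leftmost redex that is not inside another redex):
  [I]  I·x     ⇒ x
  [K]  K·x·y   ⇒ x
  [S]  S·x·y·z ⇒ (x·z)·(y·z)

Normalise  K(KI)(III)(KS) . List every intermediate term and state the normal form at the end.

Answer: normal form = I  (in 2 steps)

Derivation:
  start: K(KI)(III)(KS)
  step 1: KI(KS)
  step 2: I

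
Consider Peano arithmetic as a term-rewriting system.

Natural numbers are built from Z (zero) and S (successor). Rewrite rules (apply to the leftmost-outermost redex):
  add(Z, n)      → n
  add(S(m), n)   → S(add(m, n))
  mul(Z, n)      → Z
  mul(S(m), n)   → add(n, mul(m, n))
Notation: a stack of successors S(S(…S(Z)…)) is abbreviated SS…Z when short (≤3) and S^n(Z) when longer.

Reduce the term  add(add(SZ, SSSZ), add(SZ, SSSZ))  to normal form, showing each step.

  start: add(add(SZ, SSSZ), add(SZ, SSSZ))
  step 1: add(S(add(Z, SSSZ)), add(SZ, SSSZ))
  step 2: S(add(add(Z, SSSZ), add(SZ, SSSZ)))
  step 3: S(add(SSSZ, add(SZ, SSSZ)))
  step 4: S(S(add(SSZ, add(SZ, SSSZ))))
  step 5: S(S(S(add(SZ, add(SZ, SSSZ)))))
  step 6: S(S(S(S(add(Z, add(SZ, SSSZ))))))
  step 7: S(S(S(S(add(SZ, SSSZ)))))
  step 8: S(S(S(S(S(add(Z, SSSZ))))))
  step 9: S^8(Z)

Answer: normal form = S^8(Z)  (in 9 steps)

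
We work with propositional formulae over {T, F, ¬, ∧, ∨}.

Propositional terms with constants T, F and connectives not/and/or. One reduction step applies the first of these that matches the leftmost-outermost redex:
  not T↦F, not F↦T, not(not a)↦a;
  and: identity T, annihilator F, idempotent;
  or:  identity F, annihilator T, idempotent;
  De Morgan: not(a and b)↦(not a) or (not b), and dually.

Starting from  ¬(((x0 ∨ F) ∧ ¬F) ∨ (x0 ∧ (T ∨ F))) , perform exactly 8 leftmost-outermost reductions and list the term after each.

  start: ¬(((x0 ∨ F) ∧ ¬F) ∨ (x0 ∧ (T ∨ F)))
  step 1: ¬((x0 ∨ F) ∧ ¬F) ∧ ¬(x0 ∧ (T ∨ F))
  step 2: (¬(x0 ∨ F) ∨ ¬¬F) ∧ ¬(x0 ∧ (T ∨ F))
  step 3: ((¬x0 ∧ ¬F) ∨ ¬¬F) ∧ ¬(x0 ∧ (T ∨ F))
  step 4: ((¬x0 ∧ T) ∨ ¬¬F) ∧ ¬(x0 ∧ (T ∨ F))
  step 5: (¬x0 ∨ ¬¬F) ∧ ¬(x0 ∧ (T ∨ F))
  step 6: (¬x0 ∨ F) ∧ ¬(x0 ∧ (T ∨ F))
  step 7: ¬x0 ∧ ¬(x0 ∧ (T ∨ F))
  step 8: ¬x0 ∧ (¬x0 ∨ ¬(T ∨ F))

Answer: after 8 steps: ¬x0 ∧ (¬x0 ∨ ¬(T ∨ F))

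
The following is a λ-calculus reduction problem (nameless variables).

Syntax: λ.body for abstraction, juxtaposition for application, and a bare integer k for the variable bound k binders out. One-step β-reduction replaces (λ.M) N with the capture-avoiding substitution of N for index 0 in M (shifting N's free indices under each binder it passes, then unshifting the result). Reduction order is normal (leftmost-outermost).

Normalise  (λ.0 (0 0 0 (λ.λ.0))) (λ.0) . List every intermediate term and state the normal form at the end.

  start: (λ.0 (0 0 0 (λ.λ.0))) (λ.0)
  step 1: (λ.0) ((λ.0) (λ.0) (λ.0) (λ.λ.0))
  step 2: (λ.0) (λ.0) (λ.0) (λ.λ.0)
  step 3: (λ.0) (λ.0) (λ.λ.0)
  step 4: (λ.0) (λ.λ.0)
  step 5: λ.λ.0

Answer: normal form = λ.λ.0  (in 5 steps)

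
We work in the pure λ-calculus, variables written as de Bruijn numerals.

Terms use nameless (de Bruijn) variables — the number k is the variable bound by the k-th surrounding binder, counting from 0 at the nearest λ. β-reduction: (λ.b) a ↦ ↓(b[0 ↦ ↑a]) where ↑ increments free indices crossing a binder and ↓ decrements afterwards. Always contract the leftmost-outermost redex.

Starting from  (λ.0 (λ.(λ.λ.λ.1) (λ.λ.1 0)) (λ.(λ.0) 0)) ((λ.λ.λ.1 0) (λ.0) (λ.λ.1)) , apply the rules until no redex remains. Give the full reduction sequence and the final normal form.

Answer: normal form = λ.λ.λ.1  (in 7 steps)

Reduction:
  start: (λ.0 (λ.(λ.λ.λ.1) (λ.λ.1 0)) (λ.(λ.0) 0)) ((λ.λ.λ.1 0) (λ.0) (λ.λ.1))
  step 1: (λ.λ.λ.1 0) (λ.0) (λ.λ.1) (λ.(λ.λ.λ.1) (λ.λ.1 0)) (λ.(λ.0) 0)
  step 2: (λ.λ.1 0) (λ.λ.1) (λ.(λ.λ.λ.1) (λ.λ.1 0)) (λ.(λ.0) 0)
  step 3: (λ.(λ.λ.1) 0) (λ.(λ.λ.λ.1) (λ.λ.1 0)) (λ.(λ.0) 0)
  step 4: (λ.λ.1) (λ.(λ.λ.λ.1) (λ.λ.1 0)) (λ.(λ.0) 0)
  step 5: (λ.λ.(λ.λ.λ.1) (λ.λ.1 0)) (λ.(λ.0) 0)
  step 6: λ.(λ.λ.λ.1) (λ.λ.1 0)
  step 7: λ.λ.λ.1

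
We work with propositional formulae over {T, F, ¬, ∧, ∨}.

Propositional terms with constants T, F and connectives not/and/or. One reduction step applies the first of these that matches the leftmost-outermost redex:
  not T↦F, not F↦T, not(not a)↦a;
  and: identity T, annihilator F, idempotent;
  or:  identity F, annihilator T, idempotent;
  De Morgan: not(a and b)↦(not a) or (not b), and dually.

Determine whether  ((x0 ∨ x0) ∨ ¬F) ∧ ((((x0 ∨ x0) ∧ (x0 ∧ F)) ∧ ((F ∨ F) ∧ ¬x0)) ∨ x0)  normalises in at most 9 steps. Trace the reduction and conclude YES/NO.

Answer: YES — reaches normal form x0 in 9 ≤ 9 steps

Derivation:
  start: ((x0 ∨ x0) ∨ ¬F) ∧ ((((x0 ∨ x0) ∧ (x0 ∧ F)) ∧ ((F ∨ F) ∧ ¬x0)) ∨ x0)
  step 1: (x0 ∨ ¬F) ∧ ((((x0 ∨ x0) ∧ (x0 ∧ F)) ∧ ((F ∨ F) ∧ ¬x0)) ∨ x0)
  step 2: (x0 ∨ T) ∧ ((((x0 ∨ x0) ∧ (x0 ∧ F)) ∧ ((F ∨ F) ∧ ¬x0)) ∨ x0)
  step 3: T ∧ ((((x0 ∨ x0) ∧ (x0 ∧ F)) ∧ ((F ∨ F) ∧ ¬x0)) ∨ x0)
  step 4: (((x0 ∨ x0) ∧ (x0 ∧ F)) ∧ ((F ∨ F) ∧ ¬x0)) ∨ x0
  step 5: ((x0 ∧ (x0 ∧ F)) ∧ ((F ∨ F) ∧ ¬x0)) ∨ x0
  step 6: ((x0 ∧ F) ∧ ((F ∨ F) ∧ ¬x0)) ∨ x0
  step 7: (F ∧ ((F ∨ F) ∧ ¬x0)) ∨ x0
  step 8: F ∨ x0
  step 9: x0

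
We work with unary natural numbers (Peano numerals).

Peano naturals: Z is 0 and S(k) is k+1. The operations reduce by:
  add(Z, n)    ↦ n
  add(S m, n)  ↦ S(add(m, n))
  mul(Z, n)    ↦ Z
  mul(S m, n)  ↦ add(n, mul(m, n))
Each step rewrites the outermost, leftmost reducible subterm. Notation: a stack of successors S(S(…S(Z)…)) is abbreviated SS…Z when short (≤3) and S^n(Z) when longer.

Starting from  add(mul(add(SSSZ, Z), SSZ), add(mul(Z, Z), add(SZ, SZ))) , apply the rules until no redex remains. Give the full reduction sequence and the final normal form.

  start: add(mul(add(SSSZ, Z), SSZ), add(mul(Z, Z), add(SZ, SZ)))
  →1  add(mul(S(add(SSZ, Z)), SSZ), add(mul(Z, Z), add(SZ, SZ)))
  →2  add(add(SSZ, mul(add(SSZ, Z), SSZ)), add(mul(Z, Z), add(SZ, SZ)))
  →3  add(S(add(SZ, mul(add(SSZ, Z), SSZ))), add(mul(Z, Z), add(SZ, SZ)))
  →4  S(add(add(SZ, mul(add(SSZ, Z), SSZ)), add(mul(Z, Z), add(SZ, SZ))))
  →5  S(add(S(add(Z, mul(add(SSZ, Z), SSZ))), add(mul(Z, Z), add(SZ, SZ))))
  →6  S(S(add(add(Z, mul(add(SSZ, Z), SSZ)), add(mul(Z, Z), add(SZ, SZ)))))
  →7  S(S(add(mul(add(SSZ, Z), SSZ), add(mul(Z, Z), add(SZ, SZ)))))
  →8  S(S(add(mul(S(add(SZ, Z)), SSZ), add(mul(Z, Z), add(SZ, SZ)))))
  →9  S(S(add(add(SSZ, mul(add(SZ, Z), SSZ)), add(mul(Z, Z), add(SZ, SZ)))))
  →10  S(S(add(S(add(SZ, mul(add(SZ, Z), SSZ))), add(mul(Z, Z), add(SZ, SZ)))))
  →11  S(S(S(add(add(SZ, mul(add(SZ, Z), SSZ)), add(mul(Z, Z), add(SZ, SZ))))))
  →12  S(S(S(add(S(add(Z, mul(add(SZ, Z), SSZ))), add(mul(Z, Z), add(SZ, SZ))))))
  →13  S(S(S(S(add(add(Z, mul(add(SZ, Z), SSZ)), add(mul(Z, Z), add(SZ, SZ)))))))
  →14  S(S(S(S(add(mul(add(SZ, Z), SSZ), add(mul(Z, Z), add(SZ, SZ)))))))
  →15  S(S(S(S(add(mul(S(add(Z, Z)), SSZ), add(mul(Z, Z), add(SZ, SZ)))))))
  →16  S(S(S(S(add(add(SSZ, mul(add(Z, Z), SSZ)), add(mul(Z, Z), add(SZ, SZ)))))))
  →17  S(S(S(S(add(S(add(SZ, mul(add(Z, Z), SSZ))), add(mul(Z, Z), add(SZ, SZ)))))))
  →18  S(S(S(S(S(add(add(SZ, mul(add(Z, Z), SSZ)), add(mul(Z, Z), add(SZ, SZ))))))))
  →19  S(S(S(S(S(add(S(add(Z, mul(add(Z, Z), SSZ))), add(mul(Z, Z), add(SZ, SZ))))))))
  →20  S(S(S(S(S(S(add(add(Z, mul(add(Z, Z), SSZ)), add(mul(Z, Z), add(SZ, SZ)))))))))
  →21  S(S(S(S(S(S(add(mul(add(Z, Z), SSZ), add(mul(Z, Z), add(SZ, SZ)))))))))
  →22  S(S(S(S(S(S(add(mul(Z, SSZ), add(mul(Z, Z), add(SZ, SZ)))))))))
  →23  S(S(S(S(S(S(add(Z, add(mul(Z, Z), add(SZ, SZ)))))))))
  →24  S(S(S(S(S(S(add(mul(Z, Z), add(SZ, SZ))))))))
  →25  S(S(S(S(S(S(add(Z, add(SZ, SZ))))))))
  →26  S(S(S(S(S(S(add(SZ, SZ)))))))
  →27  S(S(S(S(S(S(S(add(Z, SZ))))))))
  →28  S^8(Z)

Answer: normal form = S^8(Z)  (in 28 steps)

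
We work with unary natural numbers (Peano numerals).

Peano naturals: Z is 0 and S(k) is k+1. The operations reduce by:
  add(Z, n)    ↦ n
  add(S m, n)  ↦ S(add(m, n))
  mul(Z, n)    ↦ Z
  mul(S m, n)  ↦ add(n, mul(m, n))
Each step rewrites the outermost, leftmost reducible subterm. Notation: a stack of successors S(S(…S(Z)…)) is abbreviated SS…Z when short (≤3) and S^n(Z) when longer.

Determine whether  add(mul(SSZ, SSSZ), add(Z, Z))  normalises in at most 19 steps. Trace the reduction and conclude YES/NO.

Answer: YES — reaches normal form S^6(Z) in 19 ≤ 19 steps

Derivation:
  start: add(mul(SSZ, SSSZ), add(Z, Z))
  →1  add(add(SSSZ, mul(SZ, SSSZ)), add(Z, Z))
  →2  add(S(add(SSZ, mul(SZ, SSSZ))), add(Z, Z))
  →3  S(add(add(SSZ, mul(SZ, SSSZ)), add(Z, Z)))
  →4  S(add(S(add(SZ, mul(SZ, SSSZ))), add(Z, Z)))
  →5  S(S(add(add(SZ, mul(SZ, SSSZ)), add(Z, Z))))
  →6  S(S(add(S(add(Z, mul(SZ, SSSZ))), add(Z, Z))))
  →7  S(S(S(add(add(Z, mul(SZ, SSSZ)), add(Z, Z)))))
  →8  S(S(S(add(mul(SZ, SSSZ), add(Z, Z)))))
  →9  S(S(S(add(add(SSSZ, mul(Z, SSSZ)), add(Z, Z)))))
  →10  S(S(S(add(S(add(SSZ, mul(Z, SSSZ))), add(Z, Z)))))
  →11  S(S(S(S(add(add(SSZ, mul(Z, SSSZ)), add(Z, Z))))))
  →12  S(S(S(S(add(S(add(SZ, mul(Z, SSSZ))), add(Z, Z))))))
  →13  S(S(S(S(S(add(add(SZ, mul(Z, SSSZ)), add(Z, Z)))))))
  →14  S(S(S(S(S(add(S(add(Z, mul(Z, SSSZ))), add(Z, Z)))))))
  →15  S(S(S(S(S(S(add(add(Z, mul(Z, SSSZ)), add(Z, Z))))))))
  →16  S(S(S(S(S(S(add(mul(Z, SSSZ), add(Z, Z))))))))
  →17  S(S(S(S(S(S(add(Z, add(Z, Z))))))))
  →18  S(S(S(S(S(S(add(Z, Z)))))))
  →19  S^6(Z)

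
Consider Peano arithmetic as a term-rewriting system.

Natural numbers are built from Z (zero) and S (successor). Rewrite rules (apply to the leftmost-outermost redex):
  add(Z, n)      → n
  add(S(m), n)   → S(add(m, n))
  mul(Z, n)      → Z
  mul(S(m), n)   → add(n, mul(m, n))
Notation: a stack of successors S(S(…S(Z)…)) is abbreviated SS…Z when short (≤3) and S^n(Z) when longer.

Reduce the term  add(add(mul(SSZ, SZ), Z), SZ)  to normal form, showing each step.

Answer: normal form = SSSZ  (in 13 steps)

Working:
  start: add(add(mul(SSZ, SZ), Z), SZ)
  step 1: add(add(add(SZ, mul(SZ, SZ)), Z), SZ)
  step 2: add(add(S(add(Z, mul(SZ, SZ))), Z), SZ)
  step 3: add(S(add(add(Z, mul(SZ, SZ)), Z)), SZ)
  step 4: S(add(add(add(Z, mul(SZ, SZ)), Z), SZ))
  step 5: S(add(add(mul(SZ, SZ), Z), SZ))
  step 6: S(add(add(add(SZ, mul(Z, SZ)), Z), SZ))
  step 7: S(add(add(S(add(Z, mul(Z, SZ))), Z), SZ))
  step 8: S(add(S(add(add(Z, mul(Z, SZ)), Z)), SZ))
  step 9: S(S(add(add(add(Z, mul(Z, SZ)), Z), SZ)))
  step 10: S(S(add(add(mul(Z, SZ), Z), SZ)))
  step 11: S(S(add(add(Z, Z), SZ)))
  step 12: S(S(add(Z, SZ)))
  step 13: SSSZ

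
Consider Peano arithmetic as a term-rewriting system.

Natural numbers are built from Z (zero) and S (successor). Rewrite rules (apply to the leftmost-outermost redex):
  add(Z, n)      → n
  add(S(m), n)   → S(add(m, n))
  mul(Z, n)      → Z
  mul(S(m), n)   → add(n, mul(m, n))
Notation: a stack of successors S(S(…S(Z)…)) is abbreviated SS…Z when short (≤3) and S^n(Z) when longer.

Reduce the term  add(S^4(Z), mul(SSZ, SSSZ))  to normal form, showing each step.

Answer: normal form = S^10(Z)  (in 16 steps)

Derivation:
  start: add(S^4(Z), mul(SSZ, SSSZ))
  [1] S(add(SSSZ, mul(SSZ, SSSZ)))
  [2] S(S(add(SSZ, mul(SSZ, SSSZ))))
  [3] S(S(S(add(SZ, mul(SSZ, SSSZ)))))
  [4] S(S(S(S(add(Z, mul(SSZ, SSSZ))))))
  [5] S(S(S(S(mul(SSZ, SSSZ)))))
  [6] S(S(S(S(add(SSSZ, mul(SZ, SSSZ))))))
  [7] S(S(S(S(S(add(SSZ, mul(SZ, SSSZ)))))))
  [8] S(S(S(S(S(S(add(SZ, mul(SZ, SSSZ))))))))
  [9] S(S(S(S(S(S(S(add(Z, mul(SZ, SSSZ)))))))))
  [10] S(S(S(S(S(S(S(mul(SZ, SSSZ))))))))
  [11] S(S(S(S(S(S(S(add(SSSZ, mul(Z, SSSZ)))))))))
  [12] S(S(S(S(S(S(S(S(add(SSZ, mul(Z, SSSZ))))))))))
  [13] S(S(S(S(S(S(S(S(S(add(SZ, mul(Z, SSSZ)))))))))))
  [14] S(S(S(S(S(S(S(S(S(S(add(Z, mul(Z, SSSZ))))))))))))
  [15] S(S(S(S(S(S(S(S(S(S(mul(Z, SSSZ)))))))))))
  [16] S^10(Z)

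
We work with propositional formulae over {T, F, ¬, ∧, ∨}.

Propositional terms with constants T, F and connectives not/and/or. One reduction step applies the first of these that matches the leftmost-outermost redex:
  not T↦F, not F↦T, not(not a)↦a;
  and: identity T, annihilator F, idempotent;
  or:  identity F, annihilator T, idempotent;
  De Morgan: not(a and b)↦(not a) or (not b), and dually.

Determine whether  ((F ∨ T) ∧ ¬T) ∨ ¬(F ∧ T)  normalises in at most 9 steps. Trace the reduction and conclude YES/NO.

  start: ((F ∨ T) ∧ ¬T) ∨ ¬(F ∧ T)
  [1] (T ∧ ¬T) ∨ ¬(F ∧ T)
  [2] ¬T ∨ ¬(F ∧ T)
  [3] F ∨ ¬(F ∧ T)
  [4] ¬(F ∧ T)
  [5] ¬F ∨ ¬T
  [6] T ∨ ¬T
  [7] T

Answer: YES — reaches normal form T in 7 ≤ 9 steps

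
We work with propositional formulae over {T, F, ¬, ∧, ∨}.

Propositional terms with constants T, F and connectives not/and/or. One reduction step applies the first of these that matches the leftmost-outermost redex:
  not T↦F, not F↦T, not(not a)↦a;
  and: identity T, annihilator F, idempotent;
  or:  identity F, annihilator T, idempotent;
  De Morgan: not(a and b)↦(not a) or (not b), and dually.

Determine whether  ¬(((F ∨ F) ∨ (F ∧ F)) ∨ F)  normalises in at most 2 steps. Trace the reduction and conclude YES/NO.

  start: ¬(((F ∨ F) ∨ (F ∧ F)) ∨ F)
  [1] ¬((F ∨ F) ∨ (F ∧ F)) ∧ ¬F
  [2] (¬(F ∨ F) ∧ ¬(F ∧ F)) ∧ ¬F

Answer: NO — after 2 steps the term is (¬(F ∨ F) ∧ ¬(F ∧ F)) ∧ ¬F, not yet normal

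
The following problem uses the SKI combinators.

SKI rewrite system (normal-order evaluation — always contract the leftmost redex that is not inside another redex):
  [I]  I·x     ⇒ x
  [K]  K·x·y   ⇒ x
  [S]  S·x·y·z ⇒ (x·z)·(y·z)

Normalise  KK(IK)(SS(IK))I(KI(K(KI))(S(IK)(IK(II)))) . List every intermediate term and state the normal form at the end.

Answer: normal form = S(SK(KI))(K(SK(KI)))  (in 14 steps)

Working:
  start: KK(IK)(SS(IK))I(KI(K(KI))(S(IK)(IK(II))))
  →1  K(SS(IK))I(KI(K(KI))(S(IK)(IK(II))))
  →2  SS(IK)(KI(K(KI))(S(IK)(IK(II))))
  →3  S(KI(K(KI))(S(IK)(IK(II))))(IK(KI(K(KI))(S(IK)(IK(II)))))
  →4  S(I(S(IK)(IK(II))))(IK(KI(K(KI))(S(IK)(IK(II)))))
  →5  S(S(IK)(IK(II)))(IK(KI(K(KI))(S(IK)(IK(II)))))
  →6  S(SK(IK(II)))(IK(KI(K(KI))(S(IK)(IK(II)))))
  →7  S(SK(K(II)))(IK(KI(K(KI))(S(IK)(IK(II)))))
  →8  S(SK(KI))(IK(KI(K(KI))(S(IK)(IK(II)))))
  →9  S(SK(KI))(K(KI(K(KI))(S(IK)(IK(II)))))
  →10  S(SK(KI))(K(I(S(IK)(IK(II)))))
  →11  S(SK(KI))(K(S(IK)(IK(II))))
  →12  S(SK(KI))(K(SK(IK(II))))
  →13  S(SK(KI))(K(SK(K(II))))
  →14  S(SK(KI))(K(SK(KI)))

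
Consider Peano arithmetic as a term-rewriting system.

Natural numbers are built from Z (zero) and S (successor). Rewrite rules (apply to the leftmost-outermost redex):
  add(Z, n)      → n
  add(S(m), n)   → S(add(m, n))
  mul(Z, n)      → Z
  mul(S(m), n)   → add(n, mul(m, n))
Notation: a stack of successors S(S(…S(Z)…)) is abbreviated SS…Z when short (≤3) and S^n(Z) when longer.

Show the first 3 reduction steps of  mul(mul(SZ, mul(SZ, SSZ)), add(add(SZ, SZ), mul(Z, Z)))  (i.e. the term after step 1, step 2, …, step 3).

Answer: after 3 steps: mul(add(S(add(SZ, mul(Z, SSZ))), mul(Z, mul(SZ, SSZ))), add(add(SZ, SZ), mul(Z, Z)))

Reduction:
  start: mul(mul(SZ, mul(SZ, SSZ)), add(add(SZ, SZ), mul(Z, Z)))
  [1] mul(add(mul(SZ, SSZ), mul(Z, mul(SZ, SSZ))), add(add(SZ, SZ), mul(Z, Z)))
  [2] mul(add(add(SSZ, mul(Z, SSZ)), mul(Z, mul(SZ, SSZ))), add(add(SZ, SZ), mul(Z, Z)))
  [3] mul(add(S(add(SZ, mul(Z, SSZ))), mul(Z, mul(SZ, SSZ))), add(add(SZ, SZ), mul(Z, Z)))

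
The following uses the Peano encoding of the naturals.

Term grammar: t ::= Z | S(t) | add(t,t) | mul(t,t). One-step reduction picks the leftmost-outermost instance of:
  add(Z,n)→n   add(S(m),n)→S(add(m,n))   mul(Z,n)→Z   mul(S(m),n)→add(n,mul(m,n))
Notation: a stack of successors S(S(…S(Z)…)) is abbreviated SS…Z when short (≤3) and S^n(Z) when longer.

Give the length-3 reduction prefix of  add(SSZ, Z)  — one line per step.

Answer: after 3 steps: SSZ

Derivation:
  start: add(SSZ, Z)
  →1  S(add(SZ, Z))
  →2  S(S(add(Z, Z)))
  →3  SSZ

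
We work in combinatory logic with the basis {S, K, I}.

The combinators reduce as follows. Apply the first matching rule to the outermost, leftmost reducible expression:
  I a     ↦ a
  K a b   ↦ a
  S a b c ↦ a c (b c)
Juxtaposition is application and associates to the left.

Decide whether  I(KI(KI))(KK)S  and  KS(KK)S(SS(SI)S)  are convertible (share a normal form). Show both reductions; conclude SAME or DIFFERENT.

Term A:
  start: I(KI(KI))(KK)S
  →1  KI(KI)(KK)S
  →2  I(KK)S
  →3  KKS
  →4  K

Term B:
  start: KS(KK)S(SS(SI)S)
  →1  SS(SS(SI)S)
  →2  SS(SS(SIS))

Answer: DIFFERENT — A ⇓ K, B ⇓ SS(SS(SIS))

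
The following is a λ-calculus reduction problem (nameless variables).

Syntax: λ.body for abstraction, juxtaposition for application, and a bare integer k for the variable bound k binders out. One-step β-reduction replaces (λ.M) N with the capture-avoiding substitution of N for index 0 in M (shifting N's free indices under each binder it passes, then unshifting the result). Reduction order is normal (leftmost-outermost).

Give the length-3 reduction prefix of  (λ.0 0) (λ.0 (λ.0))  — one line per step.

  start: (λ.0 0) (λ.0 (λ.0))
  [1] (λ.0 (λ.0)) (λ.0 (λ.0))
  [2] (λ.0 (λ.0)) (λ.0)
  [3] (λ.0) (λ.0)

Answer: after 3 steps: (λ.0) (λ.0)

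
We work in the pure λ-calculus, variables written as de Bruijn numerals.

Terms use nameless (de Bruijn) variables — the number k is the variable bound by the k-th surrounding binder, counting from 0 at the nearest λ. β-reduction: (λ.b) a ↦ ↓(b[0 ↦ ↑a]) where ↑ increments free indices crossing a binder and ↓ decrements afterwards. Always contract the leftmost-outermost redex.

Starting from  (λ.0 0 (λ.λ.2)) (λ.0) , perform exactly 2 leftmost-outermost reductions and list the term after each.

Answer: after 2 steps: (λ.0) (λ.λ.λ.0)

Derivation:
  start: (λ.0 0 (λ.λ.2)) (λ.0)
  →1  (λ.0) (λ.0) (λ.λ.λ.0)
  →2  (λ.0) (λ.λ.λ.0)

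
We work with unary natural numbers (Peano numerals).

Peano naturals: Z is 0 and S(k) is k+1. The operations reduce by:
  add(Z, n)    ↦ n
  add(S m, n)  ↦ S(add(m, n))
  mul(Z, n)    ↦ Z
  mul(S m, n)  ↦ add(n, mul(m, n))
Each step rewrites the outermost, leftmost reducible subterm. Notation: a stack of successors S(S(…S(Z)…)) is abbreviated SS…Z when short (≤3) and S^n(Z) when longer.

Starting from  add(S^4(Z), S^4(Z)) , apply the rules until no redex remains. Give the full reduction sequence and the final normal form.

Answer: normal form = S^8(Z)  (in 5 steps)

Derivation:
  start: add(S^4(Z), S^4(Z))
  →1  S(add(SSSZ, S^4(Z)))
  →2  S(S(add(SSZ, S^4(Z))))
  →3  S(S(S(add(SZ, S^4(Z)))))
  →4  S(S(S(S(add(Z, S^4(Z))))))
  →5  S^8(Z)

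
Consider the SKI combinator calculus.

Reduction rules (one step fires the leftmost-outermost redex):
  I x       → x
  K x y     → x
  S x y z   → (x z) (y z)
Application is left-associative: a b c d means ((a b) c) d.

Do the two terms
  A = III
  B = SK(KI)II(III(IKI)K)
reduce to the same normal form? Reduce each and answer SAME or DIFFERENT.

Answer: SAME — A ⇓ I, B ⇓ I

Reduction:
Term A:
  start: III
  step 1: II
  step 2: I

Term B:
  start: SK(KI)II(III(IKI)K)
  step 1: KI(KII)I(III(IKI)K)
  step 2: II(III(IKI)K)
  step 3: I(III(IKI)K)
  step 4: III(IKI)K
  step 5: II(IKI)K
  step 6: I(IKI)K
  step 7: IKIK
  step 8: KIK
  step 9: I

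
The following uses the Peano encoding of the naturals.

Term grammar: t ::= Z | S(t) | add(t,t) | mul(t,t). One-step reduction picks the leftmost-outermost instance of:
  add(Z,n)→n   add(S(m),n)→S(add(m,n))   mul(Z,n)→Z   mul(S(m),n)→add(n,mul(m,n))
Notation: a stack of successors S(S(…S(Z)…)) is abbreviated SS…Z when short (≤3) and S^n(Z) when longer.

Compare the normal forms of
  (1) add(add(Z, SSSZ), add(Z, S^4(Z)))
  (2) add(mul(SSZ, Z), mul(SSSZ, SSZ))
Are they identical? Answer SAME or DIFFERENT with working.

Term A:
  start: add(add(Z, SSSZ), add(Z, S^4(Z)))
  →1  add(SSSZ, add(Z, S^4(Z)))
  →2  S(add(SSZ, add(Z, S^4(Z))))
  →3  S(S(add(SZ, add(Z, S^4(Z)))))
  →4  S(S(S(add(Z, add(Z, S^4(Z))))))
  →5  S(S(S(add(Z, S^4(Z)))))
  →6  S^7(Z)

Term B:
  start: add(mul(SSZ, Z), mul(SSSZ, SSZ))
  →1  add(add(Z, mul(SZ, Z)), mul(SSSZ, SSZ))
  →2  add(mul(SZ, Z), mul(SSSZ, SSZ))
  →3  add(add(Z, mul(Z, Z)), mul(SSSZ, SSZ))
  →4  add(mul(Z, Z), mul(SSSZ, SSZ))
  →5  add(Z, mul(SSSZ, SSZ))
  →6  mul(SSSZ, SSZ)
  →7  add(SSZ, mul(SSZ, SSZ))
  →8  S(add(SZ, mul(SSZ, SSZ)))
  →9  S(S(add(Z, mul(SSZ, SSZ))))
  →10  S(S(mul(SSZ, SSZ)))
  →11  S(S(add(SSZ, mul(SZ, SSZ))))
  →12  S(S(S(add(SZ, mul(SZ, SSZ)))))
  →13  S(S(S(S(add(Z, mul(SZ, SSZ))))))
  →14  S(S(S(S(mul(SZ, SSZ)))))
  →15  S(S(S(S(add(SSZ, mul(Z, SSZ))))))
  →16  S(S(S(S(S(add(SZ, mul(Z, SSZ)))))))
  →17  S(S(S(S(S(S(add(Z, mul(Z, SSZ))))))))
  →18  S(S(S(S(S(S(mul(Z, SSZ)))))))
  →19  S^6(Z)

Answer: DIFFERENT — A ⇓ S^7(Z), B ⇓ S^6(Z)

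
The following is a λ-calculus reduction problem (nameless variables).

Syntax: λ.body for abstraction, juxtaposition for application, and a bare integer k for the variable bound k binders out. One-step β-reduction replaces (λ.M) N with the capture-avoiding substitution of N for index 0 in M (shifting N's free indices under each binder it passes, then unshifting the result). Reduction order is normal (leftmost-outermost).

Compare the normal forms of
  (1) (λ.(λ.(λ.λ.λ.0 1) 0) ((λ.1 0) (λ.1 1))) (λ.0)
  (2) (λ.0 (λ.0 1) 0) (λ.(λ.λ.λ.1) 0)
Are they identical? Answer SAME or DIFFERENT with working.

Term A:
  start: (λ.(λ.(λ.λ.λ.0 1) 0) ((λ.1 0) (λ.1 1))) (λ.0)
  →1  (λ.(λ.λ.λ.0 1) 0) ((λ.(λ.0) 0) (λ.(λ.0) (λ.0)))
  →2  (λ.λ.λ.0 1) ((λ.(λ.0) 0) (λ.(λ.0) (λ.0)))
  →3  λ.λ.0 1

Term B:
  start: (λ.0 (λ.0 1) 0) (λ.(λ.λ.λ.1) 0)
  →1  (λ.(λ.λ.λ.1) 0) (λ.0 (λ.(λ.λ.λ.1) 0)) (λ.(λ.λ.λ.1) 0)
  →2  (λ.λ.λ.1) (λ.0 (λ.(λ.λ.λ.1) 0)) (λ.(λ.λ.λ.1) 0)
  →3  (λ.λ.1) (λ.(λ.λ.λ.1) 0)
  →4  λ.λ.(λ.λ.λ.1) 0
  →5  λ.λ.λ.λ.1

Answer: DIFFERENT — A ⇓ λ.λ.0 1, B ⇓ λ.λ.λ.λ.1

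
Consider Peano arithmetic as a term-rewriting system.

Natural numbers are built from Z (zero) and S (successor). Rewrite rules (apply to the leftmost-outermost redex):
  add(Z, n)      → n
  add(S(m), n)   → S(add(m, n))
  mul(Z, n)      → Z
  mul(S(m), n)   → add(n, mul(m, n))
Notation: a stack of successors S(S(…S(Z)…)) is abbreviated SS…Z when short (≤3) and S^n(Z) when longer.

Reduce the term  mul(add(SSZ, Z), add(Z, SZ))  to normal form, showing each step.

  start: mul(add(SSZ, Z), add(Z, SZ))
  [1] mul(S(add(SZ, Z)), add(Z, SZ))
  [2] add(add(Z, SZ), mul(add(SZ, Z), add(Z, SZ)))
  [3] add(SZ, mul(add(SZ, Z), add(Z, SZ)))
  [4] S(add(Z, mul(add(SZ, Z), add(Z, SZ))))
  [5] S(mul(add(SZ, Z), add(Z, SZ)))
  [6] S(mul(S(add(Z, Z)), add(Z, SZ)))
  [7] S(add(add(Z, SZ), mul(add(Z, Z), add(Z, SZ))))
  [8] S(add(SZ, mul(add(Z, Z), add(Z, SZ))))
  [9] S(S(add(Z, mul(add(Z, Z), add(Z, SZ)))))
  [10] S(S(mul(add(Z, Z), add(Z, SZ))))
  [11] S(S(mul(Z, add(Z, SZ))))
  [12] SSZ

Answer: normal form = SSZ  (in 12 steps)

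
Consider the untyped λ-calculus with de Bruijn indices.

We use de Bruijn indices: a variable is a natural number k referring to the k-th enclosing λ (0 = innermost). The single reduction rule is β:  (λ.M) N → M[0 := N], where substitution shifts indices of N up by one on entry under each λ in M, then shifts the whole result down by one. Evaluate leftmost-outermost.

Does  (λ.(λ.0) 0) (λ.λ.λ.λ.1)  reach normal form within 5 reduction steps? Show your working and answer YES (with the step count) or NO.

Answer: YES — reaches normal form λ.λ.λ.λ.1 in 2 ≤ 5 steps

Reduction:
  start: (λ.(λ.0) 0) (λ.λ.λ.λ.1)
  [1] (λ.0) (λ.λ.λ.λ.1)
  [2] λ.λ.λ.λ.1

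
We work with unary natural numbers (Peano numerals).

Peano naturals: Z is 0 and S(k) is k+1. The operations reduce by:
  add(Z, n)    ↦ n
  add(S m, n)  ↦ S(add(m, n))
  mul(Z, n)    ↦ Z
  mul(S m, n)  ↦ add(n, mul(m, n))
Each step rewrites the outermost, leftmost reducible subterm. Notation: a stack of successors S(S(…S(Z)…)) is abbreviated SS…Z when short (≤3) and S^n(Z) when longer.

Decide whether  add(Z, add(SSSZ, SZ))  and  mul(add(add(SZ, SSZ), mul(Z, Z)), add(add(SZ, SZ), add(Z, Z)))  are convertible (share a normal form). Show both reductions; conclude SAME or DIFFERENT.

Answer: DIFFERENT — A ⇓ S^4(Z), B ⇓ S^6(Z)

Working:
Term A:
  start: add(Z, add(SSSZ, SZ))
  step 1: add(SSSZ, SZ)
  step 2: S(add(SSZ, SZ))
  step 3: S(S(add(SZ, SZ)))
  step 4: S(S(S(add(Z, SZ))))
  step 5: S^4(Z)

Term B:
  start: mul(add(add(SZ, SSZ), mul(Z, Z)), add(add(SZ, SZ), add(Z, Z)))
  step 1: mul(add(S(add(Z, SSZ)), mul(Z, Z)), add(add(SZ, SZ), add(Z, Z)))
  step 2: mul(S(add(add(Z, SSZ), mul(Z, Z))), add(add(SZ, SZ), add(Z, Z)))
  step 3: add(add(add(SZ, SZ), add(Z, Z)), mul(add(add(Z, SSZ), mul(Z, Z)), add(add(SZ, SZ), add(Z, Z))))
  step 4: add(add(S(add(Z, SZ)), add(Z, Z)), mul(add(add(Z, SSZ), mul(Z, Z)), add(add(SZ, SZ), add(Z, Z))))
  step 5: add(S(add(add(Z, SZ), add(Z, Z))), mul(add(add(Z, SSZ), mul(Z, Z)), add(add(SZ, SZ), add(Z, Z))))
  step 6: S(add(add(add(Z, SZ), add(Z, Z)), mul(add(add(Z, SSZ), mul(Z, Z)), add(add(SZ, SZ), add(Z, Z)))))
  step 7: S(add(add(SZ, add(Z, Z)), mul(add(add(Z, SSZ), mul(Z, Z)), add(add(SZ, SZ), add(Z, Z)))))
  step 8: S(add(S(add(Z, add(Z, Z))), mul(add(add(Z, SSZ), mul(Z, Z)), add(add(SZ, SZ), add(Z, Z)))))
  step 9: S(S(add(add(Z, add(Z, Z)), mul(add(add(Z, SSZ), mul(Z, Z)), add(add(SZ, SZ), add(Z, Z))))))
  step 10: S(S(add(add(Z, Z), mul(add(add(Z, SSZ), mul(Z, Z)), add(add(SZ, SZ), add(Z, Z))))))
  step 11: S(S(add(Z, mul(add(add(Z, SSZ), mul(Z, Z)), add(add(SZ, SZ), add(Z, Z))))))
  step 12: S(S(mul(add(add(Z, SSZ), mul(Z, Z)), add(add(SZ, SZ), add(Z, Z)))))
  step 13: S(S(mul(add(SSZ, mul(Z, Z)), add(add(SZ, SZ), add(Z, Z)))))
  step 14: S(S(mul(S(add(SZ, mul(Z, Z))), add(add(SZ, SZ), add(Z, Z)))))
  step 15: S(S(add(add(add(SZ, SZ), add(Z, Z)), mul(add(SZ, mul(Z, Z)), add(add(SZ, SZ), add(Z, Z))))))
  step 16: S(S(add(add(S(add(Z, SZ)), add(Z, Z)), mul(add(SZ, mul(Z, Z)), add(add(SZ, SZ), add(Z, Z))))))
  step 17: S(S(add(S(add(add(Z, SZ), add(Z, Z))), mul(add(SZ, mul(Z, Z)), add(add(SZ, SZ), add(Z, Z))))))
  step 18: S(S(S(add(add(add(Z, SZ), add(Z, Z)), mul(add(SZ, mul(Z, Z)), add(add(SZ, SZ), add(Z, Z)))))))
  step 19: S(S(S(add(add(SZ, add(Z, Z)), mul(add(SZ, mul(Z, Z)), add(add(SZ, SZ), add(Z, Z)))))))
  step 20: S(S(S(add(S(add(Z, add(Z, Z))), mul(add(SZ, mul(Z, Z)), add(add(SZ, SZ), add(Z, Z)))))))
  step 21: S(S(S(S(add(add(Z, add(Z, Z)), mul(add(SZ, mul(Z, Z)), add(add(SZ, SZ), add(Z, Z))))))))
  step 22: S(S(S(S(add(add(Z, Z), mul(add(SZ, mul(Z, Z)), add(add(SZ, SZ), add(Z, Z))))))))
  step 23: S(S(S(S(add(Z, mul(add(SZ, mul(Z, Z)), add(add(SZ, SZ), add(Z, Z))))))))
  step 24: S(S(S(S(mul(add(SZ, mul(Z, Z)), add(add(SZ, SZ), add(Z, Z)))))))
  step 25: S(S(S(S(mul(S(add(Z, mul(Z, Z))), add(add(SZ, SZ), add(Z, Z)))))))
  step 26: S(S(S(S(add(add(add(SZ, SZ), add(Z, Z)), mul(add(Z, mul(Z, Z)), add(add(SZ, SZ), add(Z, Z))))))))
  step 27: S(S(S(S(add(add(S(add(Z, SZ)), add(Z, Z)), mul(add(Z, mul(Z, Z)), add(add(SZ, SZ), add(Z, Z))))))))
  step 28: S(S(S(S(add(S(add(add(Z, SZ), add(Z, Z))), mul(add(Z, mul(Z, Z)), add(add(SZ, SZ), add(Z, Z))))))))
  step 29: S(S(S(S(S(add(add(add(Z, SZ), add(Z, Z)), mul(add(Z, mul(Z, Z)), add(add(SZ, SZ), add(Z, Z)))))))))
  step 30: S(S(S(S(S(add(add(SZ, add(Z, Z)), mul(add(Z, mul(Z, Z)), add(add(SZ, SZ), add(Z, Z)))))))))
  step 31: S(S(S(S(S(add(S(add(Z, add(Z, Z))), mul(add(Z, mul(Z, Z)), add(add(SZ, SZ), add(Z, Z)))))))))
  step 32: S(S(S(S(S(S(add(add(Z, add(Z, Z)), mul(add(Z, mul(Z, Z)), add(add(SZ, SZ), add(Z, Z))))))))))
  step 33: S(S(S(S(S(S(add(add(Z, Z), mul(add(Z, mul(Z, Z)), add(add(SZ, SZ), add(Z, Z))))))))))
  step 34: S(S(S(S(S(S(add(Z, mul(add(Z, mul(Z, Z)), add(add(SZ, SZ), add(Z, Z))))))))))
  step 35: S(S(S(S(S(S(mul(add(Z, mul(Z, Z)), add(add(SZ, SZ), add(Z, Z)))))))))
  step 36: S(S(S(S(S(S(mul(mul(Z, Z), add(add(SZ, SZ), add(Z, Z)))))))))
  step 37: S(S(S(S(S(S(mul(Z, add(add(SZ, SZ), add(Z, Z)))))))))
  step 38: S^6(Z)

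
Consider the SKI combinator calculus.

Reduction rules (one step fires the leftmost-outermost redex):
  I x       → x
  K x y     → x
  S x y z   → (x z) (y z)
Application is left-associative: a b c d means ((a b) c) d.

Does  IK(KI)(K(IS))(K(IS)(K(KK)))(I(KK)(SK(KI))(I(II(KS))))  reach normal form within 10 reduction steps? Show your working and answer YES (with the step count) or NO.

Answer: YES — reaches normal form K(KS) in 9 ≤ 10 steps

Reduction:
  start: IK(KI)(K(IS))(K(IS)(K(KK)))(I(KK)(SK(KI))(I(II(KS))))
  [1] K(KI)(K(IS))(K(IS)(K(KK)))(I(KK)(SK(KI))(I(II(KS))))
  [2] KI(K(IS)(K(KK)))(I(KK)(SK(KI))(I(II(KS))))
  [3] I(I(KK)(SK(KI))(I(II(KS))))
  [4] I(KK)(SK(KI))(I(II(KS)))
  [5] KK(SK(KI))(I(II(KS)))
  [6] K(I(II(KS)))
  [7] K(II(KS))
  [8] K(I(KS))
  [9] K(KS)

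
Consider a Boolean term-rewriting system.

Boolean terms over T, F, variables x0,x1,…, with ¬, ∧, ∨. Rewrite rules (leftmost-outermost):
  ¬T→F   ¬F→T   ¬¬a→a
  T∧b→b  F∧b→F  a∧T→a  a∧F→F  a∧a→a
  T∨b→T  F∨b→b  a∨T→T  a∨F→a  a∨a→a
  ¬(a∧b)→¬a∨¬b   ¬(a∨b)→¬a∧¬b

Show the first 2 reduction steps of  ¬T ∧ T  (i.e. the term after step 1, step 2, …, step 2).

  start: ¬T ∧ T
  step 1: ¬T
  step 2: F

Answer: after 2 steps: F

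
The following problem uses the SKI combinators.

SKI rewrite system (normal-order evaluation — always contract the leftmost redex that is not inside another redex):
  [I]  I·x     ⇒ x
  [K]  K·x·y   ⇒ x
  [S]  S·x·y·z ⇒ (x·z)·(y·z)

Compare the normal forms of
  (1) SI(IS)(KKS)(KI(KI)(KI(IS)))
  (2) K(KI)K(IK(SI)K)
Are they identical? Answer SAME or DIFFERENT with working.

Answer: DIFFERENT — A ⇓ SK, B ⇓ I

Reduction:
Term A:
  start: SI(IS)(KKS)(KI(KI)(KI(IS)))
  step 1: I(KKS)(IS(KKS))(KI(KI)(KI(IS)))
  step 2: KKS(IS(KKS))(KI(KI)(KI(IS)))
  step 3: K(IS(KKS))(KI(KI)(KI(IS)))
  step 4: IS(KKS)
  step 5: S(KKS)
  step 6: SK

Term B:
  start: K(KI)K(IK(SI)K)
  step 1: KI(IK(SI)K)
  step 2: I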